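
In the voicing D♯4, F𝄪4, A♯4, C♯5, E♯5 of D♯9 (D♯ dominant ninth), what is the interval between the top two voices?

M3

Those voices are C♯5 and E♯5.
Counting 3 letters and 4 half steps from C♯ gives a major third.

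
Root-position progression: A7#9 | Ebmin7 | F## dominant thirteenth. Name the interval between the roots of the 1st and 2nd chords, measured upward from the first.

diminished 5th

The roots are A and Eb.
From A to Eb: 6 semitones over a fifth = diminished.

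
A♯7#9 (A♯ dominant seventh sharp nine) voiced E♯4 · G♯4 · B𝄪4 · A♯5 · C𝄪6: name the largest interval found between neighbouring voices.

Adjacent intervals: E♯4→G♯4 = minor third; G♯4→B𝄪4 = augmented third; B𝄪4→A♯5 = diminished seventh; A♯5→C𝄪6 = major third.
The largest is B𝄪4 to A♯5, a diminished seventh (9 semitones).

diminished seventh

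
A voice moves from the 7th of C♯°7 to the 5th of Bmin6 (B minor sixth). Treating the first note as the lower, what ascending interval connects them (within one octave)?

augmented 5th

C♯°7 has B♭ as its 7th, and Bmin6 (B minor sixth) has F♯ as its 5th.
5 letter names make it a fifth; at 8 semitones (a half step wider than perfect) the quality is augmented.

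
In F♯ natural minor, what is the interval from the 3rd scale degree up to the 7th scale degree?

perfect fifth

F♯ natural minor: F♯ G♯ A B C♯ D E.
The 3rd scale degree is A and the degree 7 is E.
Counting 5 letters and 7 half steps from A gives a perfect fifth.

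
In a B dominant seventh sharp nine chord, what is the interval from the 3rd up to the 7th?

The chord tones of B dominant seventh sharp nine are B, D#, F#, A, C##.
So we need the interval from D# up to A.
D# up to A is 6 semitones, a half step narrower than a perfect fifth, so the interval is diminished.

diminished fifth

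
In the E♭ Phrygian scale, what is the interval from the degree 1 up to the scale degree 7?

The scale runs E♭ F♭ G♭ A♭ B♭ C♭ D♭.
Degree 1 = E♭; 7th degree = D♭.
From E♭ to D♭: 10 semitones over a seventh = minor.

minor 7th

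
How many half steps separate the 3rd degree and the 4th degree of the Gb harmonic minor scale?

The scale is Gb Ab Bbb Cb Db Ebb F.
Bbb up to Cb is a major second — 2 semitones.

2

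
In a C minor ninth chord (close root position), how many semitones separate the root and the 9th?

Cm9: C, E♭, G, B♭, D.
C to D is a major ninth: 14 semitones.

14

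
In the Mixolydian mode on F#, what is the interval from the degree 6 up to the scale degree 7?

The scale runs F# G# A# B C# D# E.
Degree 6 = D#; 7th scale degree = E.
From D# to E: 1 semitone over a second = minor.

m2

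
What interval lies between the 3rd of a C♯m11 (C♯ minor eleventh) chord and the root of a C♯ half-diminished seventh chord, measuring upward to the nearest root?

major sixth

The 3rd of C♯m11 (C♯ minor eleventh) is E; the root of C♯ half-diminished seventh is C♯.
From E to C♯ is 9 semitones, exactly the major sixth.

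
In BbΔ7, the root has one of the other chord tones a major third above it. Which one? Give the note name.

D

Bbmaj7: Bb D F A.
The root is Bb. A major third above Bb is D.
D is the chord's 3rd.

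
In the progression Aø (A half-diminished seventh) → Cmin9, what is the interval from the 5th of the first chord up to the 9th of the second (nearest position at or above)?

major seventh

The 5th of Aø (A half-diminished seventh) is Eb; the 9th of Cmin9 is D.
Eb up to D spans 7 letter names and 11 semitones — a major seventh.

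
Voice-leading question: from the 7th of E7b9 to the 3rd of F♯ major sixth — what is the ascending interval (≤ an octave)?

E7b9 has D as its 7th, and F♯ major sixth has A♯ as its 3rd.
D up to A♯ is 8 semitones, a half step wider than a perfect fifth, so the interval is augmented.

augmented 5th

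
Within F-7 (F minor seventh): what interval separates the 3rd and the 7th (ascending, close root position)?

perfect fifth

F minor seventh: F, Ab, C, Eb.
So we need the interval from Ab up to Eb.
From Ab to Eb is 7 semitones, exactly the perfect fifth.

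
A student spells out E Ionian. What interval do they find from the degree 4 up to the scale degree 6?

major third

E major: E F♯ G♯ A B C♯ D♯.
That puts A below C♯.
From A to C♯ is 4 semitones, exactly the major third.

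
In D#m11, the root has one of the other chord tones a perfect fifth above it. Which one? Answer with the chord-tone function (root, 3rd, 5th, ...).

The chord tones of D#m11 are D#, F#, A#, C#, E#, G#.
The root is D#. A perfect fifth above D# is A#.
A# is the chord's 5th.

5th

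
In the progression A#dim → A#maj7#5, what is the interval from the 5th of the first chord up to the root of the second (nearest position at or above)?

The 5th of A#dim is E; the root of A#maj7#5 is A#.
E up to A# is 6 semitones, a half step wider than a perfect fourth, so the interval is augmented.

augmented fourth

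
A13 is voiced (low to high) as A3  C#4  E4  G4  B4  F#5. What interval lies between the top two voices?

Those voices are B4 and F#5.
From B to F# is 7 semitones, exactly the perfect fifth.

perfect fifth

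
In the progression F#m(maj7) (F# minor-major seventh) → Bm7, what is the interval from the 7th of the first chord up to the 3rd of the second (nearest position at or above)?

F#m(maj7) (F# minor-major seventh) has E# as its 7th, and Bm7 has D as its 3rd.
From E# to D: 9 semitones over a seventh = diminished.

diminished seventh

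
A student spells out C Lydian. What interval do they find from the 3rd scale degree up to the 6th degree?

P4

C lydian: C D E F# G A B.
3rd scale degree = E; degree 6 = A.
Counting 4 letters and 5 half steps from E gives a perfect fourth.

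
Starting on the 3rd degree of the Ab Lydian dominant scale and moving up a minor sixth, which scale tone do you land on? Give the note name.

The scale is Ab Bb C D Eb F Gb.
The 3rd degree is C; a minor sixth above that is Ab — scale degree 1.

Ab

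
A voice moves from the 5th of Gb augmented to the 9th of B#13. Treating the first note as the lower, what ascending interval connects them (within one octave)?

augmented 7th

Gb augmented has D as its 5th, and B#13 has C## as its 9th.
From D to C##: 12 semitones over a seventh = augmented.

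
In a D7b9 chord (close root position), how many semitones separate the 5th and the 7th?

The chord tones of D7b9 are D F# A C Eb.
A to C is a minor third: 3 semitones.

3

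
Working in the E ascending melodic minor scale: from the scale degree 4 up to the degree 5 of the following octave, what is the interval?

major 9th

E melodic minor: E F♯ G A B C♯ D♯.
The scale degree 4 is A and the scale degree 5 (up an octave) is B.
A up to B spans 9 letter names and 14 semitones — a major ninth.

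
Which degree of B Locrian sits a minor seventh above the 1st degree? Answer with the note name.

The scale is B C D E F G A.
The 1st degree is B; a minor seventh above that is A — scale degree 7.

A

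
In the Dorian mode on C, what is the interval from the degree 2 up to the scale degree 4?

minor third

C dorian: C D Eb F G A Bb.
Degree 2 = D; scale degree 4 = F.
3 letter names make it a third; at 3 semitones (a half step narrower than major) the quality is minor.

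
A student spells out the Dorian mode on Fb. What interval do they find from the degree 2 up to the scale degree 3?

The scale runs Fb Gb Abb Bbb Cb Db Ebb.
So we need the interval from Gb up to Abb.
From Gb to Abb: 1 semitone over a second = minor.

minor 2nd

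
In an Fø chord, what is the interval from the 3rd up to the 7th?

Fø (F half-diminished seventh): F-Ab-Cb-Eb.
3rd = Ab; 7th = Eb.
From Ab to Eb is 7 semitones, exactly the perfect fifth.

perfect fifth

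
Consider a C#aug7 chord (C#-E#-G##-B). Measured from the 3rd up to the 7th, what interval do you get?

That puts E# below B.
5 letter names make it a fifth; at 6 semitones (a half step narrower than perfect) the quality is diminished.

d5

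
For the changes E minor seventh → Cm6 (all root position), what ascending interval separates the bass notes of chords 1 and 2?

The roots are E and C.
E up to C is 8 semitones, a half step narrower than a major sixth, so the interval is minor.

minor 6th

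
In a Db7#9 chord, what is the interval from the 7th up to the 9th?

augmented third

Db7#9: Db, F, Ab, Cb, E.
The 7th is Cb and the 9th is E.
3 letter names make it a third; at 5 semitones (a half step wider than major) the quality is augmented.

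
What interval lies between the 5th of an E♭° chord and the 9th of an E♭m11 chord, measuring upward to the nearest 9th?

E♭° has B𝄫 as its 5th, and E♭m11 has F as its 9th.
5 letter names make it a fifth; at 8 semitones (a half step wider than perfect) the quality is augmented.

augmented fifth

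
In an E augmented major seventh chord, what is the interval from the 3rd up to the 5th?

major 3rd

E augmented major seventh: E-G♯-B♯-D♯.
So we need the interval from G♯ up to B♯.
G♯ up to B♯ spans 3 letter names and 4 semitones — a major third.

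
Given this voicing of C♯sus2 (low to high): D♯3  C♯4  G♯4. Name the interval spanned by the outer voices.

P11

The outer voices are D♯3 and G♯4.
Counting 11 letters and 17 half steps from D♯ gives a perfect eleventh.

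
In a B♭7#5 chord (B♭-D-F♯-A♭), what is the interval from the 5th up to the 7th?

The 5th is F♯ and the 7th is A♭.
3 letter names make it a third; at 2 semitones (a whole step narrower than major) the quality is diminished.

diminished 3rd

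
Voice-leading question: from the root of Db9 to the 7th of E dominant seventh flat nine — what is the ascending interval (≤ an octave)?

augmented unison

Db9 has Db as its root, and E dominant seventh flat nine has D as its 7th.
From Db to D: 1 semitone over a unison = augmented.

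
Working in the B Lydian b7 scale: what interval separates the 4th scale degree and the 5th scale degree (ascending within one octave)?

minor second

The scale runs B C# D# E# F# G# A.
4th scale degree = E#; 5th scale degree = F#.
E# up to F# is 1 semitone, a half step narrower than a major second, so the interval is minor.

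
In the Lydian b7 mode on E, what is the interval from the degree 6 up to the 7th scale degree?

The scale runs E F# G# A# B C# D.
The degree 6 is C# and the 7th scale degree is D.
2 letter names make it a second; at 1 semitone (a half step narrower than major) the quality is minor.

minor second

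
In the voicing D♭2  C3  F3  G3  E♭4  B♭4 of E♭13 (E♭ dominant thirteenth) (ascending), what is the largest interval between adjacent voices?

Adjacent intervals: D♭2→C3 = major seventh; C3→F3 = perfect fourth; F3→G3 = major second; G3→E♭4 = minor sixth; E♭4→B♭4 = perfect fifth.
The largest is D♭2 to C3, a major seventh (11 semitones).

major seventh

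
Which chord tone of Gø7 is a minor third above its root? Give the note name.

The chord tones of Gø (G half-diminished seventh) are G, Bb, Db, F.
The root is G. A minor third above G is Bb.
Bb is the chord's 3rd.

Bb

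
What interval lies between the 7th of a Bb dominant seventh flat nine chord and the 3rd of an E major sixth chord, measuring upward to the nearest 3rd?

augmented seventh

Bb dominant seventh flat nine has Ab as its 7th, and E major sixth has G# as its 3rd.
Ab up to G# is 12 semitones, a half step wider than a major seventh, so the interval is augmented.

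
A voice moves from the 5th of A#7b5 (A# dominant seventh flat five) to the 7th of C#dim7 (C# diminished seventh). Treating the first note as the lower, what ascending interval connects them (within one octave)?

diminished 5th

A#7b5 (A# dominant seventh flat five) has E as its 5th, and C#dim7 (C# diminished seventh) has Bb as its 7th.
E up to Bb is 6 semitones, a half step narrower than a perfect fifth, so the interval is diminished.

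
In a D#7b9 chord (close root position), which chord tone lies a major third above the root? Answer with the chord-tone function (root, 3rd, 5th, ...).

3rd

D# dominant seventh flat nine is spelled D# F## A# C# E.
The root is D#. A major third above D# is F##.
F## is the chord's 3rd.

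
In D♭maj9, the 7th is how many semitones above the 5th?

D♭maj9 is spelled D♭, F, A♭, C, E♭.
A♭ to C is a major third: 4 semitones.

4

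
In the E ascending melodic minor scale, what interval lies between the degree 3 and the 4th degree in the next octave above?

major ninth

E melodic minor: E F# G A B C# D#.
The degree 3 is G and the scale degree 4 (up an octave) is A.
Counting 9 letters and 14 half steps from G gives a major ninth.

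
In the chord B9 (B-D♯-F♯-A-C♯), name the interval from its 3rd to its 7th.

3rd = D♯; 7th = A.
5 letter names make it a fifth; at 6 semitones (a half step narrower than perfect) the quality is diminished.

d5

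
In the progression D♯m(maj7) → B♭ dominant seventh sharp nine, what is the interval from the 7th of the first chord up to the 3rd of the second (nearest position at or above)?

D♯m(maj7) has C𝄪 as its 7th, and B♭ dominant seventh sharp nine has D as its 3rd.
From C𝄪 to D: 0 semitones over a second = diminished.

d2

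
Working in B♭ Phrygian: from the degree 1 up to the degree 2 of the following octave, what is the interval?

B♭ phrygian: B♭ C♭ D♭ E♭ F G♭ A♭.
So we need the interval from B♭ up to C♭.
B♭ up to C♭ is 13 semitones, a half step narrower than a major ninth, so the interval is minor.

minor ninth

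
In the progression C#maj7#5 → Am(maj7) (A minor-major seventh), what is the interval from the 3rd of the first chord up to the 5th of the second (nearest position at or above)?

diminished 8th

C#maj7#5 has E# as its 3rd, and Am(maj7) (A minor-major seventh) has E as its 5th.
E# up to E is 11 semitones, a half step narrower than a perfect octave, so the interval is diminished.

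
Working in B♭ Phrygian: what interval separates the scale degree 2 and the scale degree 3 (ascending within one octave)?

major 2nd

B♭ phrygian: B♭ C♭ D♭ E♭ F G♭ A♭.
So we need the interval from C♭ up to D♭.
C♭ up to D♭ spans 2 letter names and 2 semitones — a major second.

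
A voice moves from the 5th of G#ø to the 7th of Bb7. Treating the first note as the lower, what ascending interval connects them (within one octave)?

d5

The 5th of G#ø is D; the 7th of Bb7 is Ab.
5 letter names make it a fifth; at 6 semitones (a half step narrower than perfect) the quality is diminished.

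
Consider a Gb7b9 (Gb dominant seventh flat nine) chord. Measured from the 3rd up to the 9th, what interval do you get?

Spelling the chord: Gb Bb Db Fb Abb.
So we need the interval from Bb up to Abb.
7 letter names make it a seventh; at 9 semitones (a whole step narrower than major) the quality is diminished.

diminished seventh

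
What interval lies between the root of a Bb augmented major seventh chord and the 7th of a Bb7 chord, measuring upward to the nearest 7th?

Bb augmented major seventh has Bb as its root, and Bb7 has Ab as its 7th.
Bb up to Ab is 10 semitones, a half step narrower than a major seventh, so the interval is minor.

minor 7th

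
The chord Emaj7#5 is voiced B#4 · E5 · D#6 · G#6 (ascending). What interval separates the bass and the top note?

minor thirteenth

The outer voices are B#4 and G#6.
B# up to G# is 20 semitones, a half step narrower than a major thirteenth, so the interval is minor.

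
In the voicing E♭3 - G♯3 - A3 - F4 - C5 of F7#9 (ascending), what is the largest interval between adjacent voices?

m6

Adjacent intervals: E♭3→G♯3 = augmented third; G♯3→A3 = minor second; A3→F4 = minor sixth; F4→C5 = perfect fifth.
The largest is A3 to F4, a minor sixth (8 semitones).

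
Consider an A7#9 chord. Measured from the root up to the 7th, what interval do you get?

minor seventh

The chord tones of A7#9 are A, C♯, E, G, B♯.
The root is A and the 7th is G.
From A to G: 10 semitones over a seventh = minor.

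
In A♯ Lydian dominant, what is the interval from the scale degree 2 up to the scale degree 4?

major third

The scale runs A♯ B♯ C𝄪 D𝄪 E♯ F𝄪 G♯.
The scale degree 2 is B♯ and the 4th degree is D𝄪.
From B♯ to D𝄪 is 4 semitones, exactly the major third.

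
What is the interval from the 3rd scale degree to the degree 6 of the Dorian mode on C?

The scale runs C D Eb F G A Bb.
3rd scale degree = Eb; degree 6 = A.
4 letter names make it a fourth; at 6 semitones (a half step wider than perfect) the quality is augmented.

augmented fourth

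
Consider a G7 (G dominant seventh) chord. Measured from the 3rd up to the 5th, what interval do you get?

m3

Spelling the chord: G, B, D, F.
The 3rd is B and the 5th is D.
From B to D: 3 semitones over a third = minor.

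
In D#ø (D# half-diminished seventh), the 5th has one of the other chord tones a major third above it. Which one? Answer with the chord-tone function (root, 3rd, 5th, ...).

7th

The chord tones of D#m7b5 (D# half-diminished seventh) are D#, F#, A, C#.
The 5th is A. A major third above A is C#.
C# is the chord's 7th.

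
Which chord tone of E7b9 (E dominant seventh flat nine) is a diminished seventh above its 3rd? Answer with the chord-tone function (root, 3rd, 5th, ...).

9th

E7b9 (E dominant seventh flat nine): E–G♯–B–D–F.
The 3rd is G♯. A diminished seventh above G♯ is F.
F is the chord's 9th.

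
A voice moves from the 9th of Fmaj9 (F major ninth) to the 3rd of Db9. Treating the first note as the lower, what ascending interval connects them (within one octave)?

m7

Fmaj9 (F major ninth) has G as its 9th, and Db9 has F as its 3rd.
7 letter names make it a seventh; at 10 semitones (a half step narrower than major) the quality is minor.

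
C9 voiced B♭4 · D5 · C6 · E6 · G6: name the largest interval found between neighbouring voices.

minor seventh

Adjacent intervals: B♭4→D5 = major third; D5→C6 = minor seventh; C6→E6 = major third; E6→G6 = minor third.
The largest is D5 to C6, a minor seventh (10 semitones).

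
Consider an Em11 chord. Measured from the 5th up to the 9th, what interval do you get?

perfect fifth

Em11 is spelled E–G–B–D–F♯–A.
That puts B below F♯.
B up to F♯ spans 5 letter names and 7 semitones — a perfect fifth.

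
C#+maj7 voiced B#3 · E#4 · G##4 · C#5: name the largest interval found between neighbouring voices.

perfect 4th

Adjacent intervals: B#3→E#4 = perfect fourth; E#4→G##4 = major third; G##4→C#5 = diminished fourth.
The largest is B#3 to E#4, a perfect fourth (5 semitones).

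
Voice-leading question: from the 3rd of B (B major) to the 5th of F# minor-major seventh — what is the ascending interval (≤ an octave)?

minor seventh

The 3rd of B (B major) is D#; the 5th of F# minor-major seventh is C#.
7 letter names make it a seventh; at 10 semitones (a half step narrower than major) the quality is minor.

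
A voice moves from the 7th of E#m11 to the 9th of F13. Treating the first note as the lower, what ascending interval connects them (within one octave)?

diminished 4th

The 7th of E#m11 is D#; the 9th of F13 is G.
From D# to G: 4 semitones over a fourth = diminished.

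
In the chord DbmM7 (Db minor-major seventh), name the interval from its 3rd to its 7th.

Spelling the chord: Db-Fb-Ab-C.
That puts Fb below C.
5 letter names make it a fifth; at 8 semitones (a half step wider than perfect) the quality is augmented.

augmented fifth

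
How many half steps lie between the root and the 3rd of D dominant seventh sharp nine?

D7#9 is spelled D-F#-A-C-E#.
D to F# is a major third: 4 semitones.

4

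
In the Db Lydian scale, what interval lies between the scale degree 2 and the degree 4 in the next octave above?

major 10th

Spelling the Db Lydian scale: Db Eb F G Ab Bb C.
The scale degree 2 is Eb and the 4th degree (up an octave) is G.
From Eb to G is 16 semitones, exactly the major tenth.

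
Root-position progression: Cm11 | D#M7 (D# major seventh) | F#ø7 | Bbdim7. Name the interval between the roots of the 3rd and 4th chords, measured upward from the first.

d4

The roots are F# and Bb.
F# up to Bb is 4 semitones, a half step narrower than a perfect fourth, so the interval is diminished.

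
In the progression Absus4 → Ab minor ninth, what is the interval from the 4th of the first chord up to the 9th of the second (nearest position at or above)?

Absus4 has Db as its 4th, and Ab minor ninth has Bb as its 9th.
From Db to Bb is 9 semitones, exactly the major sixth.

M6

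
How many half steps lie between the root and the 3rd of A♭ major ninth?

Spelling the chord: A♭–C–E♭–G–B♭.
A♭ to C is a major third: 4 semitones.

4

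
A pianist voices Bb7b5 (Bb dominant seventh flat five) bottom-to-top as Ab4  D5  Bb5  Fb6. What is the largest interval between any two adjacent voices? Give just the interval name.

minor sixth

Adjacent intervals: Ab4→D5 = augmented fourth; D5→Bb5 = minor sixth; Bb5→Fb6 = diminished fifth.
The largest is D5 to Bb5, a minor sixth (8 semitones).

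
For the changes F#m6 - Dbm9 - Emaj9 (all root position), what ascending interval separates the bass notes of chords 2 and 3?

The roots are Db and E.
From Db to E: 3 semitones over a second = augmented.

augmented second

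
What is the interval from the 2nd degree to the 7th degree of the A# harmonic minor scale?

major 6th

A# harmonic minor: A# B# C# D# E# F# G##.
2nd degree = B#; 7th scale degree = G##.
B# up to G## spans 6 letter names and 9 semitones — a major sixth.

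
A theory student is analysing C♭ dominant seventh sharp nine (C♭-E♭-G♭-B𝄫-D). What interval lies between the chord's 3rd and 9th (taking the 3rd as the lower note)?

major seventh

3rd = E♭; 9th = D.
From E♭ to D is 11 semitones, exactly the major seventh.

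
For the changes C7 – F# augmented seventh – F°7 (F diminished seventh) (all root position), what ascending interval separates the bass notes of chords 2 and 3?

The roots are F# and F.
From F# to F: 11 semitones over an octave = diminished.

d8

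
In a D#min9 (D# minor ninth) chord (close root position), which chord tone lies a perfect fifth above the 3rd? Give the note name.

D# minor ninth is spelled D#–F#–A#–C#–E#.
The 3rd is F#. A perfect fifth above F# is C#.
C# is the chord's 7th.

C#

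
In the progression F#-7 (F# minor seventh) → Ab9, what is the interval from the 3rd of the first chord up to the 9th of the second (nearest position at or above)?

F#-7 (F# minor seventh) has A as its 3rd, and Ab9 has Bb as its 9th.
From A to Bb: 1 semitone over a second = minor.

minor second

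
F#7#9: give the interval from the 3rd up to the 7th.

diminished fifth

F# dominant seventh sharp nine is spelled F#, A#, C#, E, G##.
That puts A# below E.
5 letter names make it a fifth; at 6 semitones (a half step narrower than perfect) the quality is diminished.
That tritone between 3rd and 7th is what gives the dominant seventh its pull toward resolution.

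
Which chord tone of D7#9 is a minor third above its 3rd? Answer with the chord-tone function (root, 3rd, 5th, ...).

D7#9 is spelled D–F#–A–C–E#.
The 3rd is F#. A minor third above F# is A.
A is the chord's 5th.

5th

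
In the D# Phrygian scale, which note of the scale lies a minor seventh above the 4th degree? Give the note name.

F#

The scale is D# E F# G# A# B C#.
The 4th degree is G#; a minor seventh above that is F# — scale degree 3.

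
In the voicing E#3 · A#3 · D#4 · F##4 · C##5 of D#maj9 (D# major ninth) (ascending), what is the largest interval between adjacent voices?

Adjacent intervals: E#3→A#3 = perfect fourth; A#3→D#4 = perfect fourth; D#4→F##4 = major third; F##4→C##5 = perfect fifth.
The largest is F##4 to C##5, a perfect fifth (7 semitones).

perfect 5th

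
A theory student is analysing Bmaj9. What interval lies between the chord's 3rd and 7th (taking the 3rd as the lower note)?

perfect 5th

The chord tones of Bmaj9 are B D# F# A# C#.
So we need the interval from D# up to A#.
D# up to A# spans 5 letter names and 7 semitones — a perfect fifth.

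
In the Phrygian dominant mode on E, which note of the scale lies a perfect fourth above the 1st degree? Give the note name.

The scale is E F G# A B C D.
The 1st degree is E; a perfect fourth above that is A — scale degree 4.

A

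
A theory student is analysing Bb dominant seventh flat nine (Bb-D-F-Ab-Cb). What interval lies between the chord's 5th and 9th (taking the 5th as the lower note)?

diminished fifth

5th = F; 9th = Cb.
5 letter names make it a fifth; at 6 semitones (a half step narrower than perfect) the quality is diminished.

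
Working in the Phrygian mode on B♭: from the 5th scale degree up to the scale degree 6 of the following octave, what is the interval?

minor ninth

The scale runs B♭ C♭ D♭ E♭ F G♭ A♭.
So we need the interval from F up to G♭.
From F to G♭: 13 semitones over a ninth = minor.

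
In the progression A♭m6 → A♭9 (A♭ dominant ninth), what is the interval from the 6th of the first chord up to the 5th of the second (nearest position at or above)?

minor seventh

The 6th of A♭m6 is F; the 5th of A♭9 (A♭ dominant ninth) is E♭.
F up to E♭ is 10 semitones, a half step narrower than a major seventh, so the interval is minor.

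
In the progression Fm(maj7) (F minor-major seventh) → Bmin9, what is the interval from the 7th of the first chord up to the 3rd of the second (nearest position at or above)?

The 7th of Fm(maj7) (F minor-major seventh) is E; the 3rd of Bmin9 is D.
E up to D is 10 semitones, a half step narrower than a major seventh, so the interval is minor.

minor 7th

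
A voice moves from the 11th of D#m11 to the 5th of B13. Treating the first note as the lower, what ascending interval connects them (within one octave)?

minor seventh

D#m11 has G# as its 11th, and B13 has F# as its 5th.
From G# to F#: 10 semitones over a seventh = minor.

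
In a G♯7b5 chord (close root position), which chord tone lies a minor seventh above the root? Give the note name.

G♯7b5: G♯–B♯–D–F♯.
The root is G♯. A minor seventh above G♯ is F♯.
F♯ is the chord's 7th.

F#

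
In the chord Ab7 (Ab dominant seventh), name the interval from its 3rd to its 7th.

Spelling the chord: Ab C Eb Gb.
That puts C below Gb.
C up to Gb is 6 semitones, a half step narrower than a perfect fifth, so the interval is diminished.

diminished fifth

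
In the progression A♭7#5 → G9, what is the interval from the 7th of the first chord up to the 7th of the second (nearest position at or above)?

major seventh

The 7th of A♭7#5 is G♭; the 7th of G9 is F.
G♭ up to F spans 7 letter names and 11 semitones — a major seventh.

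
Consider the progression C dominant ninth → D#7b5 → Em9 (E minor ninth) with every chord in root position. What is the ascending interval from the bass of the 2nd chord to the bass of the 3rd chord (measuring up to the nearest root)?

minor second

The roots are D# and E.
D# up to E is 1 semitone, a half step narrower than a major second, so the interval is minor.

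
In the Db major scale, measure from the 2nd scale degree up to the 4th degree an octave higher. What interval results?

Db major: Db Eb F Gb Ab Bb C.
That puts Eb below Gb.
Eb up to Gb is 15 semitones, a half step narrower than a major tenth, so the interval is minor.

minor 10th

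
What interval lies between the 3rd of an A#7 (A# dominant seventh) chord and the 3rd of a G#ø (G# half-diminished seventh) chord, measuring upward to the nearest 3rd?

diminished seventh

The 3rd of A#7 (A# dominant seventh) is C##; the 3rd of G#ø (G# half-diminished seventh) is B.
From C## to B: 9 semitones over a seventh = diminished.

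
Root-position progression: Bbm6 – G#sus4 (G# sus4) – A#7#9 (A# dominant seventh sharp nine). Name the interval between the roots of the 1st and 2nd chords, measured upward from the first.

augmented sixth

The roots are Bb and G#.
Bb up to G# is 10 semitones, a half step wider than a major sixth, so the interval is augmented.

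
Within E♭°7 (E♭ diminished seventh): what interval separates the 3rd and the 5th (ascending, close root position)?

Spelling the chord: E♭, G♭, B𝄫, D𝄫.
That puts G♭ below B𝄫.
From G♭ to B𝄫: 3 semitones over a third = minor.

minor third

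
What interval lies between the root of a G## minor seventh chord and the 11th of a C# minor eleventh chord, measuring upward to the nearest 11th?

The root of G## minor seventh is G##; the 11th of C# minor eleventh is F#.
From G## to F#: 9 semitones over a seventh = diminished.

diminished seventh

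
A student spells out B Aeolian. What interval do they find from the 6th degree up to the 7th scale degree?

major second

The scale runs B C# D E F# G A.
6th degree = G; degree 7 = A.
Counting 2 letters and 2 half steps from G gives a major second.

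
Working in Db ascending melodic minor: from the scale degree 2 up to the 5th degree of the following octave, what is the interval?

perfect eleventh

The scale runs Db Eb Fb Gb Ab Bb C.
So we need the interval from Eb up to Ab.
Eb up to Ab spans 11 letter names and 17 semitones — a perfect eleventh.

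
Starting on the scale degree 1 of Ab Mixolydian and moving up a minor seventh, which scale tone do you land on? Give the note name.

Gb

The scale is Ab Bb C Db Eb F Gb.
The scale degree 1 is Ab; a minor seventh above that is Gb — scale degree 7.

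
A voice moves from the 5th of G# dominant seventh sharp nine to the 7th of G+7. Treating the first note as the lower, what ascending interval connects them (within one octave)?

diminished third

The 5th of G# dominant seventh sharp nine is D#; the 7th of G+7 is F.
From D# to F: 2 semitones over a third = diminished.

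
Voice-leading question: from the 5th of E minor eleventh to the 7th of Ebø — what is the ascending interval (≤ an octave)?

The 5th of E minor eleventh is B; the 7th of Ebø is Db.
B up to Db is 2 semitones, a whole step narrower than a major third, so the interval is diminished.

d3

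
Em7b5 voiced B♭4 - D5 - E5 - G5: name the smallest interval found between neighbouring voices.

Adjacent intervals: B♭4→D5 = major third; D5→E5 = major second; E5→G5 = minor third.
The smallest is D5 to E5, a major second (2 semitones).

major 2nd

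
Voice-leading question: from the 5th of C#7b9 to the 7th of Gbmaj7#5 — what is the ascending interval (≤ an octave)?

C#7b9 has G# as its 5th, and Gbmaj7#5 has F as its 7th.
G# up to F is 9 semitones, a whole step narrower than a major seventh, so the interval is diminished.

diminished 7th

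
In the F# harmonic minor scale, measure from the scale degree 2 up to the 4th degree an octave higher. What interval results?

The scale runs F# G# A B C# D E#.
The scale degree 2 is G# and the 4th scale degree (up an octave) is B.
10 letter names make it a tenth; at 15 semitones (a half step narrower than major) the quality is minor.

minor tenth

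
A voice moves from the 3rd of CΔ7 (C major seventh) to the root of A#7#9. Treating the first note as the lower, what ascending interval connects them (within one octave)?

augmented fourth

The 3rd of CΔ7 (C major seventh) is E; the root of A#7#9 is A#.
From E to A#: 6 semitones over a fourth = augmented.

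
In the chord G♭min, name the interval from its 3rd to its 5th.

Spelling the chord: G♭-B𝄫-D♭.
3rd = B𝄫; 5th = D♭.
B𝄫 up to D♭ spans 3 letter names and 4 semitones — a major third.

major 3rd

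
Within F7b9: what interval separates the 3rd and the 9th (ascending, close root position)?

The chord tones of F7b9 (F dominant seventh flat nine) are F–A–C–Eb–Gb.
So we need the interval from A up to Gb.
7 letter names make it a seventh; at 9 semitones (a whole step narrower than major) the quality is diminished.

diminished 7th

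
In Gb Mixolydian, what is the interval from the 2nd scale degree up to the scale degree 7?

Spelling Gb Mixolydian: Gb Ab Bb Cb Db Eb Fb.
The 2nd scale degree is Ab and the 7th scale degree is Fb.
6 letter names make it a sixth; at 8 semitones (a half step narrower than major) the quality is minor.

minor sixth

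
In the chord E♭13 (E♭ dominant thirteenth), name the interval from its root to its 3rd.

E♭13 is spelled E♭ G B♭ D♭ F C.
So we need the interval from E♭ up to G.
Counting 3 letters and 4 half steps from E♭ gives a major third.

major third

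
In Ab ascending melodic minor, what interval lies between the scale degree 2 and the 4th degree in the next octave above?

Ab melodic minor: Ab Bb Cb Db Eb F G.
The scale degree 2 is Bb and the 4th scale degree (up an octave) is Db.
From Bb to Db: 15 semitones over a tenth = minor.

m10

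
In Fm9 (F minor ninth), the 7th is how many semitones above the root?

Fmin9 (F minor ninth): F–Ab–C–Eb–G.
F to Eb is a minor seventh: 10 semitones.

10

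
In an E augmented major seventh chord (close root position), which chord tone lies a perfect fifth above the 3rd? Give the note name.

D#

E+maj7 (E augmented major seventh) is spelled E G♯ B♯ D♯.
The 3rd is G♯. A perfect fifth above G♯ is D♯.
D♯ is the chord's 7th.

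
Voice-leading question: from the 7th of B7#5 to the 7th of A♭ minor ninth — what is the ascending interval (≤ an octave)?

B7#5 has A as its 7th, and A♭ minor ninth has G♭ as its 7th.
A up to G♭ is 9 semitones, a whole step narrower than a major seventh, so the interval is diminished.

d7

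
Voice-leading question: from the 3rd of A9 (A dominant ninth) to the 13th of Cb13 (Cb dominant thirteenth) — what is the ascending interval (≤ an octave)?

d6

A9 (A dominant ninth) has C# as its 3rd, and Cb13 (Cb dominant thirteenth) has Ab as its 13th.
From C# to Ab: 7 semitones over a sixth = diminished.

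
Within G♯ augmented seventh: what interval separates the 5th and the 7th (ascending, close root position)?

diminished third

G♯aug7: G♯-B♯-D𝄪-F♯.
5th = D𝄪; 7th = F♯.
3 letter names make it a third; at 2 semitones (a whole step narrower than major) the quality is diminished.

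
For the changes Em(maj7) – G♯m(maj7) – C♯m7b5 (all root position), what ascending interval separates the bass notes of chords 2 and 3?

The roots are G♯ and C♯.
From G♯ to C♯ is 5 semitones, exactly the perfect fourth.

P4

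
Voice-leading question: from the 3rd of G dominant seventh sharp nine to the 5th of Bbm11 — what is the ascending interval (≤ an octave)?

diminished fifth

G dominant seventh sharp nine has B as its 3rd, and Bbm11 has F as its 5th.
B up to F is 6 semitones, a half step narrower than a perfect fifth, so the interval is diminished.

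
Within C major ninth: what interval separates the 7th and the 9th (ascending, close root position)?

C major ninth: C-E-G-B-D.
That puts B below D.
From B to D: 3 semitones over a third = minor.

minor third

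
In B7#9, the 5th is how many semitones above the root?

7

The chord tones of B7#9 (B dominant seventh sharp nine) are B, D♯, F♯, A, C𝄪.
B to F♯ is a perfect fifth: 7 semitones.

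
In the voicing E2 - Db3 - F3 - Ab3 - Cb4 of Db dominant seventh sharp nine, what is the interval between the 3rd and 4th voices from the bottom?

minor third

Those voices are F3 and Ab3.
F up to Ab is 3 semitones, a half step narrower than a major third, so the interval is minor.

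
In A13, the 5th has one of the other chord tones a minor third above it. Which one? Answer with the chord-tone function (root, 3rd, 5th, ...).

A13 is spelled A C# E G B F#.
The 5th is E. A minor third above E is G.
G is the chord's 7th.

7th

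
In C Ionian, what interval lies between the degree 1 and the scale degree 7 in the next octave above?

C major: C D E F G A B.
So we need the interval from C up to B.
C up to B spans 14 letter names and 23 semitones — a major fourteenth.

M14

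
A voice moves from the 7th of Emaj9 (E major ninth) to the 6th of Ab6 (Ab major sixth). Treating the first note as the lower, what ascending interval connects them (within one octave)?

The 7th of Emaj9 (E major ninth) is D#; the 6th of Ab6 (Ab major sixth) is F.
3 letter names make it a third; at 2 semitones (a whole step narrower than major) the quality is diminished.

d3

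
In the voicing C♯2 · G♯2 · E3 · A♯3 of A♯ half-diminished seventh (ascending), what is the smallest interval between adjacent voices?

Adjacent intervals: C♯2→G♯2 = perfect fifth; G♯2→E3 = minor sixth; E3→A♯3 = augmented fourth.
The smallest is E3 to A♯3, an augmented fourth (6 semitones).

augmented 4th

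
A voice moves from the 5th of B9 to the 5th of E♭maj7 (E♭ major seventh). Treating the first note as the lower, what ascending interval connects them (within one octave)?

B9 has F♯ as its 5th, and E♭maj7 (E♭ major seventh) has B♭ as its 5th.
4 letter names make it a fourth; at 4 semitones (a half step narrower than perfect) the quality is diminished.

diminished fourth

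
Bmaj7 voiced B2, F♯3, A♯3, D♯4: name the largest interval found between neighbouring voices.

perfect fifth

Adjacent intervals: B2→F♯3 = perfect fifth; F♯3→A♯3 = major third; A♯3→D♯4 = perfect fourth.
The largest is B2 to F♯3, a perfect fifth (7 semitones).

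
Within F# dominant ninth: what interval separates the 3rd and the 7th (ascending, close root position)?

Spelling the chord: F#–A#–C#–E–G#.
So we need the interval from A# up to E.
From A# to E: 6 semitones over a fifth = diminished.

diminished fifth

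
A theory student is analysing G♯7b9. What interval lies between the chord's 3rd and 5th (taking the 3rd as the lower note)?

Spelling the chord: G♯ B♯ D♯ F♯ A.
So we need the interval from B♯ up to D♯.
3 letter names make it a third; at 3 semitones (a half step narrower than major) the quality is minor.

minor third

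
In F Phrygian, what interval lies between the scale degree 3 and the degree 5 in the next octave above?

major tenth

Spelling F Phrygian: F Gb Ab Bb C Db Eb.
Scale degree 3 = Ab; scale degree 5 (up an octave) = C.
Ab up to C spans 10 letter names and 16 semitones — a major tenth.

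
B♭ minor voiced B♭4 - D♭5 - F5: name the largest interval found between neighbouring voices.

major 3rd

Adjacent intervals: B♭4→D♭5 = minor third; D♭5→F5 = major third.
The largest is D♭5 to F5, a major third (4 semitones).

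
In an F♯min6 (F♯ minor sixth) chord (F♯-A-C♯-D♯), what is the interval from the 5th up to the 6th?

M2

5th = C♯; 6th = D♯.
C♯ up to D♯ spans 2 letter names and 2 semitones — a major second.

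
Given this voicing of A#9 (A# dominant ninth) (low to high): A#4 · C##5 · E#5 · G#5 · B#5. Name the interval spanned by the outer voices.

M9

The outer voices are A#4 and B#5.
A# up to B# spans 9 letter names and 14 semitones — a major ninth.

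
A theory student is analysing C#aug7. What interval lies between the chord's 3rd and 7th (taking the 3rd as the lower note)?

diminished fifth

C# augmented seventh: C# E# G## B.
The 3rd is E# and the 7th is B.
E# up to B is 6 semitones, a half step narrower than a perfect fifth, so the interval is diminished.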